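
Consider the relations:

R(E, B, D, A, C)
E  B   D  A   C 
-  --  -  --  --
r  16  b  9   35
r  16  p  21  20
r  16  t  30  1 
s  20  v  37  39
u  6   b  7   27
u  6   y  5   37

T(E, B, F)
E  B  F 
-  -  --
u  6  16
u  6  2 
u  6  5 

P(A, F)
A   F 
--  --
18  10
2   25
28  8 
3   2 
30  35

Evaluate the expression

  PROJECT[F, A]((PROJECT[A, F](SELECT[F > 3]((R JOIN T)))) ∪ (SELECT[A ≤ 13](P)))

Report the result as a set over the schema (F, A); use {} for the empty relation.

{(16, 5), (16, 7), (2, 3), (25, 2), (5, 5), (5, 7)}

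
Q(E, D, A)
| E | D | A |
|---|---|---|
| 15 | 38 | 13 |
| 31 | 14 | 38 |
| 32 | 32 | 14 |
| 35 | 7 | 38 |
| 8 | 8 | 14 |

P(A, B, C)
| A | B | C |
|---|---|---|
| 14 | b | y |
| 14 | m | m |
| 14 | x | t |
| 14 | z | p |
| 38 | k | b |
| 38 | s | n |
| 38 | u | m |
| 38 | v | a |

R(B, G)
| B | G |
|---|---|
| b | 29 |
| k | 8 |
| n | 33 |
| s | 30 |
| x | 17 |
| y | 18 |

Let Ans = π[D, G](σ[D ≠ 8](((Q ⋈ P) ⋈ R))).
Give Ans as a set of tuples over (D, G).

Joining Q and P on A yields {(31, 14, 38, k, b), (31, 14, 38, s, n), (31, 14, 38, u, m), (31, 14, 38, v, a), (32, 32, 14, b, y), (32, 32, 14, m, m), (32, 32, 14, x, t), (32, 32, 14, z, p), (35, 7, 38, k, b), (35, 7, 38, s, n), (35, 7, 38, u, m), (35, 7, 38, v, a), (8, 8, 14, b, y), (8, 8, 14, m, m), (8, 8, 14, x, t), (8, 8, 14, z, p)}.
Joining (Q ⋈ P) and R on B yields {(31, 14, 38, k, b, 8), (31, 14, 38, s, n, 30), (32, 32, 14, b, y, 29), (32, 32, 14, x, t, 17), (35, 7, 38, k, b, 8), (35, 7, 38, s, n, 30), (8, 8, 14, b, y, 29), (8, 8, 14, x, t, 17)}.
Apply σ_{D ≠ 8}; surviving tuples: {(31, 14, 38, k, b, 8), (31, 14, 38, s, n, 30), (32, 32, 14, b, y, 29), (32, 32, 14, x, t, 17), (35, 7, 38, k, b, 8), (35, 7, 38, s, n, 30)}
Projecting to D, G: {(14, 30), (14, 8), (32, 17), (32, 29), (7, 30), (7, 8)}

{(14, 30), (14, 8), (32, 17), (32, 29), (7, 30), (7, 8)}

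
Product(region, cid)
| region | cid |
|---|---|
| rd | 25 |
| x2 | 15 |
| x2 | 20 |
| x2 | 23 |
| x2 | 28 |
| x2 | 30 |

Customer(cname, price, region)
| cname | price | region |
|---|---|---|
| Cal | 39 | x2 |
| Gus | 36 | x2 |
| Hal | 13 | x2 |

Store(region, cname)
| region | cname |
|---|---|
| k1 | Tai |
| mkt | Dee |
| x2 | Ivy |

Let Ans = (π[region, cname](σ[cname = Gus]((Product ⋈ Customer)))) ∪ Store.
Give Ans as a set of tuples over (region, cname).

{(k1, Tai), (mkt, Dee), (x2, Gus), (x2, Ivy)}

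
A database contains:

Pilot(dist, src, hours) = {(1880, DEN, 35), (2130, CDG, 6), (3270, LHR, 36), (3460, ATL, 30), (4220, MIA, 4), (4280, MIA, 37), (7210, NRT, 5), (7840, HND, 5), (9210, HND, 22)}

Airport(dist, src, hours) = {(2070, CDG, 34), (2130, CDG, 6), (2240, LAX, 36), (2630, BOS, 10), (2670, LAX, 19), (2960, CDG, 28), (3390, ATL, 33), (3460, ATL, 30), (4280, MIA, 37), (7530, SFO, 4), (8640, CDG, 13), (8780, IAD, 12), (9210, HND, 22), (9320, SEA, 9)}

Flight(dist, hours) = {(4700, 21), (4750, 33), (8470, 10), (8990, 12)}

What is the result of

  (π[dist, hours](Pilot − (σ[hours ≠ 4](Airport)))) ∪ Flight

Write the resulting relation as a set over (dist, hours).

{(1880, 35), (3270, 36), (4220, 4), (4700, 21), (4750, 33), (7210, 5), (7840, 5), (8470, 10), (8990, 12)}

Filtering on hours ≠ 4 leaves {(2070, CDG, 34), (2130, CDG, 6), (2240, LAX, 36), (2630, BOS, 10), (2670, LAX, 19), (2960, CDG, 28), (3390, ATL, 33), (3460, ATL, 30), (4280, MIA, 37), (8640, CDG, 13), (8780, IAD, 12), (9210, HND, 22), (9320, SEA, 9)}.
Set difference of the two operands is {(1880, DEN, 35), (3270, LHR, 36), (4220, MIA, 4), (7210, NRT, 5), (7840, HND, 5)}.
Keep only column(s) dist, hours: {(1880, 35), (3270, 36), (4220, 4), (7210, 5), (7840, 5)}
Set union of the two operands is {(1880, 35), (3270, 36), (4220, 4), (4700, 21), (4750, 33), (7210, 5), (7840, 5), (8470, 10), (8990, 12)}.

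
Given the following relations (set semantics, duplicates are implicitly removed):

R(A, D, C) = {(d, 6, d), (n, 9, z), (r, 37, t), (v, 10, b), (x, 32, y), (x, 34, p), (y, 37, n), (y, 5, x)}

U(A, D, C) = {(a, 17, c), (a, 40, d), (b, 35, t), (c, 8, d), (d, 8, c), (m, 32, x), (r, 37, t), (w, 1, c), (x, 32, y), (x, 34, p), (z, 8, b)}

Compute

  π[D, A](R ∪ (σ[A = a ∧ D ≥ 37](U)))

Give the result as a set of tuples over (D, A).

{(10, v), (32, x), (34, x), (37, r), (37, y), (40, a), (5, y), (6, d), (9, n)}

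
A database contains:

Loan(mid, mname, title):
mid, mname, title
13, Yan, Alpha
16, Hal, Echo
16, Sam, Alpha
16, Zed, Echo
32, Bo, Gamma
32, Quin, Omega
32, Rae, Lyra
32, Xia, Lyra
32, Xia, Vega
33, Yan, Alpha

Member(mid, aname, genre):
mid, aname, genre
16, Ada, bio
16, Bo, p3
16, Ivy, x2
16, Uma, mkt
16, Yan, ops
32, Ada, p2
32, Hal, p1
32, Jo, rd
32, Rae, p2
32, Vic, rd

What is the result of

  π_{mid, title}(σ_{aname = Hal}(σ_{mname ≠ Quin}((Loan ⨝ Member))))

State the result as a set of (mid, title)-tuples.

Natural join on mid: {(16, Hal, Echo, Ada, bio), (16, Hal, Echo, Bo, p3), (16, Hal, Echo, Ivy, x2), (16, Hal, Echo, Uma, mkt), (16, Hal, Echo, Yan, ops), (16, Sam, Alpha, Ada, bio), (16, Sam, Alpha, Bo, p3), (16, Sam, Alpha, Ivy, x2), (16, Sam, Alpha, Uma, mkt), (16, Sam, Alpha, Yan, ops), (16, Zed, Echo, Ada, bio), (16, Zed, Echo, Bo, p3), (16, Zed, Echo, Ivy, x2), (16, Zed, Echo, Uma, mkt), (16, Zed, Echo, Yan, ops), (32, Bo, Gamma, Ada, p2), (32, Bo, Gamma, Hal, p1), (32, Bo, Gamma, Jo, rd), (32, Bo, Gamma, Rae, p2), (32, Bo, Gamma, Vic, rd), (32, Quin, Omega, Ada, p2), (32, Quin, Omega, Hal, p1), (32, Quin, Omega, Jo, rd), (32, Quin, Omega, Rae, p2), (32, Quin, Omega, Vic, rd), (32, Rae, Lyra, Ada, p2), (32, Rae, Lyra, Hal, p1), (32, Rae, Lyra, Jo, rd), (32, Rae, Lyra, Rae, p2), (32, Rae, Lyra, Vic, rd), (32, Xia, Lyra, Ada, p2), (32, Xia, Lyra, Hal, p1), (32, Xia, Lyra, Jo, rd), (32, Xia, Lyra, Rae, p2), (32, Xia, Lyra, Vic, rd), (32, Xia, Vega, Ada, p2), (32, Xia, Vega, Hal, p1), (32, Xia, Vega, Jo, rd), (32, Xia, Vega, Rae, p2), (32, Xia, Vega, Vic, rd)}
Apply σ_{mname ≠ Quin}; surviving tuples: {(16, Hal, Echo, Ada, bio), (16, Hal, Echo, Bo, p3), (16, Hal, Echo, Ivy, x2), (16, Hal, Echo, Uma, mkt), (16, Hal, Echo, Yan, ops), (16, Sam, Alpha, Ada, bio), (16, Sam, Alpha, Bo, p3), (16, Sam, Alpha, Ivy, x2), (16, Sam, Alpha, Uma, mkt), (16, Sam, Alpha, Yan, ops), (16, Zed, Echo, Ada, bio), (16, Zed, Echo, Bo, p3), (16, Zed, Echo, Ivy, x2), (16, Zed, Echo, Uma, mkt), (16, Zed, Echo, Yan, ops), (32, Bo, Gamma, Ada, p2), (32, Bo, Gamma, Hal, p1), (32, Bo, Gamma, Jo, rd), (32, Bo, Gamma, Rae, p2), (32, Bo, Gamma, Vic, rd), (32, Rae, Lyra, Ada, p2), (32, Rae, Lyra, Hal, p1), (32, Rae, Lyra, Jo, rd), (32, Rae, Lyra, Rae, p2), (32, Rae, Lyra, Vic, rd), (32, Xia, Lyra, Ada, p2), (32, Xia, Lyra, Hal, p1), (32, Xia, Lyra, Jo, rd), (32, Xia, Lyra, Rae, p2), (32, Xia, Lyra, Vic, rd), (32, Xia, Vega, Ada, p2), (32, Xia, Vega, Hal, p1), (32, Xia, Vega, Jo, rd), (32, Xia, Vega, Rae, p2), (32, Xia, Vega, Vic, rd)}
Apply σ_{aname = Hal}; surviving tuples: {(32, Bo, Gamma, Hal, p1), (32, Rae, Lyra, Hal, p1), (32, Xia, Lyra, Hal, p1), (32, Xia, Vega, Hal, p1)}
Projecting to mid, title (1 duplicate(s) eliminated): {(32, Gamma), (32, Lyra), (32, Vega)}

{(32, Gamma), (32, Lyra), (32, Vega)}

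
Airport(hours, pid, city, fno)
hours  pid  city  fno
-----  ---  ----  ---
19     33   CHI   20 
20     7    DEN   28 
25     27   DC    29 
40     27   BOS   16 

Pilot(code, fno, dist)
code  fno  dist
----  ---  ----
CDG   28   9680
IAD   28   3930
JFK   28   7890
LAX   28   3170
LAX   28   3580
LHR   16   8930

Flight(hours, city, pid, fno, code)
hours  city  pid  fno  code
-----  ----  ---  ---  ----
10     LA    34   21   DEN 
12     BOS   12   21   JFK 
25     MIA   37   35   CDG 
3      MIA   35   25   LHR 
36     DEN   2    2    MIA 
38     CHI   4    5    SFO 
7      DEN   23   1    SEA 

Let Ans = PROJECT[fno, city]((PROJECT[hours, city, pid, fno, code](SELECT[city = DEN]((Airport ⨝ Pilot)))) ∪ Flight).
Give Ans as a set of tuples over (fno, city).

{(1, DEN), (2, DEN), (21, BOS), (21, LA), (25, MIA), (28, DEN), (35, MIA), (5, CHI)}

Joining Airport and Pilot on fno yields {(20, 7, DEN, 28, CDG, 9680), (20, 7, DEN, 28, IAD, 3930), (20, 7, DEN, 28, JFK, 7890), (20, 7, DEN, 28, LAX, 3170), (20, 7, DEN, 28, LAX, 3580), (40, 27, BOS, 16, LHR, 8930)}.
σ[city = DEN]: keep tuples satisfying city = DEN → {(20, 7, DEN, 28, CDG, 9680), (20, 7, DEN, 28, IAD, 3930), (20, 7, DEN, 28, JFK, 7890), (20, 7, DEN, 28, LAX, 3170), (20, 7, DEN, 28, LAX, 3580)}
π_{hours, city, pid, fno, code} gives {(20, DEN, 7, 28, CDG), (20, DEN, 7, 28, IAD), (20, DEN, 7, 28, JFK), (20, DEN, 7, 28, LAX)} (1 duplicate(s) eliminated).
Taking the union: {(10, LA, 34, 21, DEN), (12, BOS, 12, 21, JFK), (20, DEN, 7, 28, CDG), (20, DEN, 7, 28, IAD), (20, DEN, 7, 28, JFK), (20, DEN, 7, 28, LAX), (25, MIA, 37, 35, CDG), (3, MIA, 35, 25, LHR), (36, DEN, 2, 2, MIA), (38, CHI, 4, 5, SFO), (7, DEN, 23, 1, SEA)}
π_{fno, city} gives {(1, DEN), (2, DEN), (21, BOS), (21, LA), (25, MIA), (28, DEN), (35, MIA), (5, CHI)} (3 duplicate(s) eliminated).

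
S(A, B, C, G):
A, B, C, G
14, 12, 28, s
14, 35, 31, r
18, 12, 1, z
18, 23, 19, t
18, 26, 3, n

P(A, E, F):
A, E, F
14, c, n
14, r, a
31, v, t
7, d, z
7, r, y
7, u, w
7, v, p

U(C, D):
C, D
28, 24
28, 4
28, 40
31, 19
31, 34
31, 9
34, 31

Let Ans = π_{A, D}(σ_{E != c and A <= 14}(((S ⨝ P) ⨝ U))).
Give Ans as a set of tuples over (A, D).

{(14, 19), (14, 24), (14, 34), (14, 4), (14, 40), (14, 9)}

S ⋈ P (natural join on A): {(14, 12, 28, s, c, n), (14, 12, 28, s, r, a), (14, 35, 31, r, c, n), (14, 35, 31, r, r, a)}
(S ⨝ P) ⋈ U (natural join on C): {(14, 12, 28, s, c, n, 24), (14, 12, 28, s, c, n, 4), (14, 12, 28, s, c, n, 40), (14, 12, 28, s, r, a, 24), (14, 12, 28, s, r, a, 4), (14, 12, 28, s, r, a, 40), (14, 35, 31, r, c, n, 19), (14, 35, 31, r, c, n, 34), (14, 35, 31, r, c, n, 9), (14, 35, 31, r, r, a, 19), (14, 35, 31, r, r, a, 34), (14, 35, 31, r, r, a, 9)}
Filtering on E != c and A <= 14 leaves {(14, 12, 28, s, r, a, 24), (14, 12, 28, s, r, a, 4), (14, 12, 28, s, r, a, 40), (14, 35, 31, r, r, a, 19), (14, 35, 31, r, r, a, 34), (14, 35, 31, r, r, a, 9)}.
π[A, D]: project onto (A, D) → {(14, 19), (14, 24), (14, 34), (14, 4), (14, 40), (14, 9)}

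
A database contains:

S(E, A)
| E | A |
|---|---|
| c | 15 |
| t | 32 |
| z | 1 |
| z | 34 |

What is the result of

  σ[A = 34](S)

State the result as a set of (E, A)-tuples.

{(z, 34)}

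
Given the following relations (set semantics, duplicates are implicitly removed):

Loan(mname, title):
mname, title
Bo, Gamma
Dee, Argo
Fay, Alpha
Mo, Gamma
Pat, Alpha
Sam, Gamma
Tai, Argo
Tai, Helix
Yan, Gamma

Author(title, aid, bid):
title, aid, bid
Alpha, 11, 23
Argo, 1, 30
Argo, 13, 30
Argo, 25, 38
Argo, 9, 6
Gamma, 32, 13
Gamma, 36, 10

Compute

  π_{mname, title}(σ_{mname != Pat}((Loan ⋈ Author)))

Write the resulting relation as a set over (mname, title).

Joining Loan and Author on title yields {(Bo, Gamma, 32, 13), (Bo, Gamma, 36, 10), (Dee, Argo, 1, 30), (Dee, Argo, 13, 30), (Dee, Argo, 25, 38), (Dee, Argo, 9, 6), (Fay, Alpha, 11, 23), (Mo, Gamma, 32, 13), (Mo, Gamma, 36, 10), (Pat, Alpha, 11, 23), (Sam, Gamma, 32, 13), (Sam, Gamma, 36, 10), (Tai, Argo, 1, 30), (Tai, Argo, 13, 30), (Tai, Argo, 25, 38), (Tai, Argo, 9, 6), (Yan, Gamma, 32, 13), (Yan, Gamma, 36, 10)}.
σ[mname != Pat]: keep tuples satisfying mname != Pat → {(Bo, Gamma, 32, 13), (Bo, Gamma, 36, 10), (Dee, Argo, 1, 30), (Dee, Argo, 13, 30), (Dee, Argo, 25, 38), (Dee, Argo, 9, 6), (Fay, Alpha, 11, 23), (Mo, Gamma, 32, 13), (Mo, Gamma, 36, 10), (Sam, Gamma, 32, 13), (Sam, Gamma, 36, 10), (Tai, Argo, 1, 30), (Tai, Argo, 13, 30), (Tai, Argo, 25, 38), (Tai, Argo, 9, 6), (Yan, Gamma, 32, 13), (Yan, Gamma, 36, 10)}
π_{mname, title} gives {(Bo, Gamma), (Dee, Argo), (Fay, Alpha), (Mo, Gamma), (Sam, Gamma), (Tai, Argo), (Yan, Gamma)} (10 duplicate(s) eliminated).

{(Bo, Gamma), (Dee, Argo), (Fay, Alpha), (Mo, Gamma), (Sam, Gamma), (Tai, Argo), (Yan, Gamma)}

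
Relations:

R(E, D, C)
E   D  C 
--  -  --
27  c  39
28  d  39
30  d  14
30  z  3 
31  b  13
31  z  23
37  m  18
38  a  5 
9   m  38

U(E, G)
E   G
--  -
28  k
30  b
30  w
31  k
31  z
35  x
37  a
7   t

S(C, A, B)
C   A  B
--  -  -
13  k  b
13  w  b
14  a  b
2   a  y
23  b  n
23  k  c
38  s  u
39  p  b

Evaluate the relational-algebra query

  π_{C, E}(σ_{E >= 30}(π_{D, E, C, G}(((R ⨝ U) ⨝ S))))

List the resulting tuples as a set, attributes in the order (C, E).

{(13, 31), (14, 30), (23, 31)}

Natural join on E: {(28, d, 39, k), (30, d, 14, b), (30, d, 14, w), (30, z, 3, b), (30, z, 3, w), (31, b, 13, k), (31, b, 13, z), (31, z, 23, k), (31, z, 23, z), (37, m, 18, a)}
Natural join on C: {(28, d, 39, k, p, b), (30, d, 14, b, a, b), (30, d, 14, w, a, b), (31, b, 13, k, k, b), (31, b, 13, k, w, b), (31, b, 13, z, k, b), (31, b, 13, z, w, b), (31, z, 23, k, b, n), (31, z, 23, k, k, c), (31, z, 23, z, b, n), (31, z, 23, z, k, c)}
Keep only column(s) D, E, C, G (4 duplicate(s) eliminated): {(b, 31, 13, k), (b, 31, 13, z), (d, 28, 39, k), (d, 30, 14, b), (d, 30, 14, w), (z, 31, 23, k), (z, 31, 23, z)}
Selection E >= 30: {(b, 31, 13, k), (b, 31, 13, z), (d, 30, 14, b), (d, 30, 14, w), (z, 31, 23, k), (z, 31, 23, z)}
Keep only column(s) C, E (3 duplicate(s) eliminated): {(13, 31), (14, 30), (23, 31)}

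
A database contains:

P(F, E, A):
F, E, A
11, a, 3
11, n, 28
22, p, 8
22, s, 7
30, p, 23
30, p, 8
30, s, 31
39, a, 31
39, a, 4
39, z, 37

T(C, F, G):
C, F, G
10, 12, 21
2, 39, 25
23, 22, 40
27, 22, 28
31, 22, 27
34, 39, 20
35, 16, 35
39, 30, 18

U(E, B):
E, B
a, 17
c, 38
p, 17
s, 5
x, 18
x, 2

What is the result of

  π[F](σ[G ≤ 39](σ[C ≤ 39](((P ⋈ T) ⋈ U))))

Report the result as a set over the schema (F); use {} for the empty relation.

{22, 30, 39}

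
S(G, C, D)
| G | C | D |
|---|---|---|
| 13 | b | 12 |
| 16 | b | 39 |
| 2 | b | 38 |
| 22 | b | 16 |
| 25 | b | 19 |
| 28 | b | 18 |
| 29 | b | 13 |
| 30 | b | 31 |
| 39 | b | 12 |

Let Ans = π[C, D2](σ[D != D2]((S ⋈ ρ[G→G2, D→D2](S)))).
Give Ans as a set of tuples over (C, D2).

{(b, 12), (b, 13), (b, 16), (b, 18), (b, 19), (b, 31), (b, 38), (b, 39)}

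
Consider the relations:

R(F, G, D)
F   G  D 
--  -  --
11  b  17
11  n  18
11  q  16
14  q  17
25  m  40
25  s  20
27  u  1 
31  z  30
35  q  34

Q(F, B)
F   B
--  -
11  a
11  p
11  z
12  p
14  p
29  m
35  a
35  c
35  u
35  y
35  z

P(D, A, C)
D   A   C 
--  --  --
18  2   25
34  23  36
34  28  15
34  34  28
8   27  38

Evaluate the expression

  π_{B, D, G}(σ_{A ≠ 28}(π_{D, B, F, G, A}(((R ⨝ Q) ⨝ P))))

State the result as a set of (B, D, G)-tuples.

R ⋈ Q (natural join on F): {(11, b, 17, a), (11, b, 17, p), (11, b, 17, z), (11, n, 18, a), (11, n, 18, p), (11, n, 18, z), (11, q, 16, a), (11, q, 16, p), (11, q, 16, z), (14, q, 17, p), (35, q, 34, a), (35, q, 34, c), (35, q, 34, u), (35, q, 34, y), (35, q, 34, z)}
(R ⨝ Q) ⋈ P (natural join on D): {(11, n, 18, a, 2, 25), (11, n, 18, p, 2, 25), (11, n, 18, z, 2, 25), (35, q, 34, a, 23, 36), (35, q, 34, a, 28, 15), (35, q, 34, a, 34, 28), (35, q, 34, c, 23, 36), (35, q, 34, c, 28, 15), (35, q, 34, c, 34, 28), (35, q, 34, u, 23, 36), (35, q, 34, u, 28, 15), (35, q, 34, u, 34, 28), (35, q, 34, y, 23, 36), (35, q, 34, y, 28, 15), (35, q, 34, y, 34, 28), (35, q, 34, z, 23, 36), (35, q, 34, z, 28, 15), (35, q, 34, z, 34, 28)}
π[D, B, F, G, A]: project onto (D, B, F, G, A) → {(18, a, 11, n, 2), (18, p, 11, n, 2), (18, z, 11, n, 2), (34, a, 35, q, 23), (34, a, 35, q, 28), (34, a, 35, q, 34), (34, c, 35, q, 23), (34, c, 35, q, 28), (34, c, 35, q, 34), (34, u, 35, q, 23), (34, u, 35, q, 28), (34, u, 35, q, 34), (34, y, 35, q, 23), (34, y, 35, q, 28), (34, y, 35, q, 34), (34, z, 35, q, 23), (34, z, 35, q, 28), (34, z, 35, q, 34)}
Filtering on A ≠ 28 leaves {(18, a, 11, n, 2), (18, p, 11, n, 2), (18, z, 11, n, 2), (34, a, 35, q, 23), (34, a, 35, q, 34), (34, c, 35, q, 23), (34, c, 35, q, 34), (34, u, 35, q, 23), (34, u, 35, q, 34), (34, y, 35, q, 23), (34, y, 35, q, 34), (34, z, 35, q, 23), (34, z, 35, q, 34)}.
π[B, D, G]: project onto (B, D, G) (5 duplicate(s) eliminated) → {(a, 18, n), (a, 34, q), (c, 34, q), (p, 18, n), (u, 34, q), (y, 34, q), (z, 18, n), (z, 34, q)}

{(a, 18, n), (a, 34, q), (c, 34, q), (p, 18, n), (u, 34, q), (y, 34, q), (z, 18, n), (z, 34, q)}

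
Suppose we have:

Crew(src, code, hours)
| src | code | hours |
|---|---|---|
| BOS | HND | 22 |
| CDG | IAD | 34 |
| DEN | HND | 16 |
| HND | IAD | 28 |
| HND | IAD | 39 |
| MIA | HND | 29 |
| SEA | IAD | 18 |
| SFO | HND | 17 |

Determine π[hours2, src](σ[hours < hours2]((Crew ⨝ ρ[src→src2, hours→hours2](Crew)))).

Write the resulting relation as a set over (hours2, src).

{(17, DEN), (22, DEN), (22, SFO), (28, SEA), (29, BOS), (29, DEN), (29, SFO), (34, HND), (34, SEA), (39, CDG), (39, HND), (39, SEA)}

ρ[src→src2, hours→hours2]: schema becomes (src2, code, hours2); tuples unchanged.
Crew ⋈ ρ[src→src2, hours→hours2](Crew) (natural join on code): {(BOS, HND, 22, BOS, 22), (BOS, HND, 22, DEN, 16), (BOS, HND, 22, MIA, 29), (BOS, HND, 22, SFO, 17), (CDG, IAD, 34, CDG, 34), (CDG, IAD, 34, HND, 28), (CDG, IAD, 34, HND, 39), (CDG, IAD, 34, SEA, 18), (DEN, HND, 16, BOS, 22), (DEN, HND, 16, DEN, 16), (DEN, HND, 16, MIA, 29), (DEN, HND, 16, SFO, 17), (HND, IAD, 28, CDG, 34), (HND, IAD, 28, HND, 28), (HND, IAD, 28, HND, 39), (HND, IAD, 28, SEA, 18), (HND, IAD, 39, CDG, 34), (HND, IAD, 39, HND, 28), (HND, IAD, 39, HND, 39), (HND, IAD, 39, SEA, 18), (MIA, HND, 29, BOS, 22), (MIA, HND, 29, DEN, 16), (MIA, HND, 29, MIA, 29), (MIA, HND, 29, SFO, 17), (SEA, IAD, 18, CDG, 34), (SEA, IAD, 18, HND, 28), (SEA, IAD, 18, HND, 39), (SEA, IAD, 18, SEA, 18), (SFO, HND, 17, BOS, 22), (SFO, HND, 17, DEN, 16), (SFO, HND, 17, MIA, 29), (SFO, HND, 17, SFO, 17)}
Apply σ_{hours < hours2}; surviving tuples: {(BOS, HND, 22, MIA, 29), (CDG, IAD, 34, HND, 39), (DEN, HND, 16, BOS, 22), (DEN, HND, 16, MIA, 29), (DEN, HND, 16, SFO, 17), (HND, IAD, 28, CDG, 34), (HND, IAD, 28, HND, 39), (SEA, IAD, 18, CDG, 34), (SEA, IAD, 18, HND, 28), (SEA, IAD, 18, HND, 39), (SFO, HND, 17, BOS, 22), (SFO, HND, 17, MIA, 29)}
Keep only column(s) hours2, src: {(17, DEN), (22, DEN), (22, SFO), (28, SEA), (29, BOS), (29, DEN), (29, SFO), (34, HND), (34, SEA), (39, CDG), (39, HND), (39, SEA)}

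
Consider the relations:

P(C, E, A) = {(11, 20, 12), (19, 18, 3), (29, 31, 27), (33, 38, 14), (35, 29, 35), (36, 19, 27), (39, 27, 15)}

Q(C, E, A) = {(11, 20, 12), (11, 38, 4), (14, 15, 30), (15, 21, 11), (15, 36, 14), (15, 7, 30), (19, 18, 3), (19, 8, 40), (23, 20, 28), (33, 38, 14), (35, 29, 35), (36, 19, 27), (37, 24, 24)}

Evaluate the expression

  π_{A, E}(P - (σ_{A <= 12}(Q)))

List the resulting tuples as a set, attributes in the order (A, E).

{(14, 38), (15, 27), (27, 19), (27, 31), (35, 29)}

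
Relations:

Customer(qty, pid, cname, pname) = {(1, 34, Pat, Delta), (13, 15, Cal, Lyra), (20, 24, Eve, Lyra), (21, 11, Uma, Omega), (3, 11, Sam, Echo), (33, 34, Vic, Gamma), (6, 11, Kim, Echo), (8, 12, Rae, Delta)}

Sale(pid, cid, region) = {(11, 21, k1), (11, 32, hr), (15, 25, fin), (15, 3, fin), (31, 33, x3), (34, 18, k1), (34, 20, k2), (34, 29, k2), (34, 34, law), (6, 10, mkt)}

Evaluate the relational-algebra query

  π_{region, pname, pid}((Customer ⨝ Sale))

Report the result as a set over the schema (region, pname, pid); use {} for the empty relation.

{(fin, Lyra, 15), (hr, Echo, 11), (hr, Omega, 11), (k1, Delta, 34), (k1, Echo, 11), (k1, Gamma, 34), (k1, Omega, 11), (k2, Delta, 34), (k2, Gamma, 34), (law, Delta, 34), (law, Gamma, 34)}

Natural join on pid: {(1, 34, Pat, Delta, 18, k1), (1, 34, Pat, Delta, 20, k2), (1, 34, Pat, Delta, 29, k2), (1, 34, Pat, Delta, 34, law), (13, 15, Cal, Lyra, 25, fin), (13, 15, Cal, Lyra, 3, fin), (21, 11, Uma, Omega, 21, k1), (21, 11, Uma, Omega, 32, hr), (3, 11, Sam, Echo, 21, k1), (3, 11, Sam, Echo, 32, hr), (33, 34, Vic, Gamma, 18, k1), (33, 34, Vic, Gamma, 20, k2), (33, 34, Vic, Gamma, 29, k2), (33, 34, Vic, Gamma, 34, law), (6, 11, Kim, Echo, 21, k1), (6, 11, Kim, Echo, 32, hr)}
Projecting to region, pname, pid (5 duplicate(s) eliminated): {(fin, Lyra, 15), (hr, Echo, 11), (hr, Omega, 11), (k1, Delta, 34), (k1, Echo, 11), (k1, Gamma, 34), (k1, Omega, 11), (k2, Delta, 34), (k2, Gamma, 34), (law, Delta, 34), (law, Gamma, 34)}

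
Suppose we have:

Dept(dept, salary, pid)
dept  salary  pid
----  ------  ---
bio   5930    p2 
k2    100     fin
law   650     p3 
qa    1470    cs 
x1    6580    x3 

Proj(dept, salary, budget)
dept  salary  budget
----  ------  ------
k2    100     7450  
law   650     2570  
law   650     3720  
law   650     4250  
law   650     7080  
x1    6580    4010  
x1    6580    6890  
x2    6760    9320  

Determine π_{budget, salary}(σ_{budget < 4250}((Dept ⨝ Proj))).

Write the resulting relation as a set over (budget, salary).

Dept ⋈ Proj (natural join on dept, salary): {(k2, 100, fin, 7450), (law, 650, p3, 2570), (law, 650, p3, 3720), (law, 650, p3, 4250), (law, 650, p3, 7080), (x1, 6580, x3, 4010), (x1, 6580, x3, 6890)}
Selection budget < 4250: {(law, 650, p3, 2570), (law, 650, p3, 3720), (x1, 6580, x3, 4010)}
π_{budget, salary} gives {(2570, 650), (3720, 650), (4010, 6580)}.

{(2570, 650), (3720, 650), (4010, 6580)}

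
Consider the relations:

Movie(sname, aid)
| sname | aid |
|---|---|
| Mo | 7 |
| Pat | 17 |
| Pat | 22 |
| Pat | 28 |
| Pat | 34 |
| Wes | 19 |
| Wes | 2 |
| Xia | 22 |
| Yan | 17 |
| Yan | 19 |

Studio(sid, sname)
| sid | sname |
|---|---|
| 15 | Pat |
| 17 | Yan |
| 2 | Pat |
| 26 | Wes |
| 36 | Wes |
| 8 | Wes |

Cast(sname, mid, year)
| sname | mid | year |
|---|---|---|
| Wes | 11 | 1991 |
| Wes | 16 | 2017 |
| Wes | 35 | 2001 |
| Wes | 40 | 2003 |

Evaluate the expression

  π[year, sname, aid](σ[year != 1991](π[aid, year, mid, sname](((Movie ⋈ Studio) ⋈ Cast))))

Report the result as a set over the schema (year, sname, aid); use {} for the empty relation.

{(2001, Wes, 19), (2001, Wes, 2), (2003, Wes, 19), (2003, Wes, 2), (2017, Wes, 19), (2017, Wes, 2)}

Natural join on sname: {(Pat, 17, 15), (Pat, 17, 2), (Pat, 22, 15), (Pat, 22, 2), (Pat, 28, 15), (Pat, 28, 2), (Pat, 34, 15), (Pat, 34, 2), (Wes, 19, 26), (Wes, 19, 36), (Wes, 19, 8), (Wes, 2, 26), (Wes, 2, 36), (Wes, 2, 8), (Yan, 17, 17), (Yan, 19, 17)}
Natural join on sname: {(Wes, 19, 26, 11, 1991), (Wes, 19, 26, 16, 2017), (Wes, 19, 26, 35, 2001), (Wes, 19, 26, 40, 2003), (Wes, 19, 36, 11, 1991), (Wes, 19, 36, 16, 2017), (Wes, 19, 36, 35, 2001), (Wes, 19, 36, 40, 2003), (Wes, 19, 8, 11, 1991), (Wes, 19, 8, 16, 2017), (Wes, 19, 8, 35, 2001), (Wes, 19, 8, 40, 2003), (Wes, 2, 26, 11, 1991), (Wes, 2, 26, 16, 2017), (Wes, 2, 26, 35, 2001), (Wes, 2, 26, 40, 2003), (Wes, 2, 36, 11, 1991), (Wes, 2, 36, 16, 2017), (Wes, 2, 36, 35, 2001), (Wes, 2, 36, 40, 2003), (Wes, 2, 8, 11, 1991), (Wes, 2, 8, 16, 2017), (Wes, 2, 8, 35, 2001), (Wes, 2, 8, 40, 2003)}
Keep only column(s) aid, year, mid, sname (16 duplicate(s) eliminated): {(19, 1991, 11, Wes), (19, 2001, 35, Wes), (19, 2003, 40, Wes), (19, 2017, 16, Wes), (2, 1991, 11, Wes), (2, 2001, 35, Wes), (2, 2003, 40, Wes), (2, 2017, 16, Wes)}
σ[year != 1991]: keep tuples satisfying year != 1991 → {(19, 2001, 35, Wes), (19, 2003, 40, Wes), (19, 2017, 16, Wes), (2, 2001, 35, Wes), (2, 2003, 40, Wes), (2, 2017, 16, Wes)}
Keep only column(s) year, sname, aid: {(2001, Wes, 19), (2001, Wes, 2), (2003, Wes, 19), (2003, Wes, 2), (2017, Wes, 19), (2017, Wes, 2)}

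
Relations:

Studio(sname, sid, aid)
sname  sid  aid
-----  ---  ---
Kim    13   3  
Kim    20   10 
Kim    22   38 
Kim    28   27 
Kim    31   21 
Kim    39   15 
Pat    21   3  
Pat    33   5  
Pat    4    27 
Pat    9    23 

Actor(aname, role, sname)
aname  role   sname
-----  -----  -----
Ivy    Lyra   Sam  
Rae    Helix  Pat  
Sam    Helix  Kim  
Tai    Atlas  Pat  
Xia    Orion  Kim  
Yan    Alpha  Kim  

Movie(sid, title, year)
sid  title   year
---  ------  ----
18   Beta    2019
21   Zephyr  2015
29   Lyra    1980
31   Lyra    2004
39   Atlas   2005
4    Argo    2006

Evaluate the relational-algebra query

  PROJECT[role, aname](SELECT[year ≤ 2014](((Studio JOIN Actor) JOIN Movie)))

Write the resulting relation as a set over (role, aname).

{(Alpha, Yan), (Atlas, Tai), (Helix, Rae), (Helix, Sam), (Orion, Xia)}

Studio ⋈ Actor (natural join on sname): {(Kim, 13, 3, Sam, Helix), (Kim, 13, 3, Xia, Orion), (Kim, 13, 3, Yan, Alpha), (Kim, 20, 10, Sam, Helix), (Kim, 20, 10, Xia, Orion), (Kim, 20, 10, Yan, Alpha), (Kim, 22, 38, Sam, Helix), (Kim, 22, 38, Xia, Orion), (Kim, 22, 38, Yan, Alpha), (Kim, 28, 27, Sam, Helix), (Kim, 28, 27, Xia, Orion), (Kim, 28, 27, Yan, Alpha), (Kim, 31, 21, Sam, Helix), (Kim, 31, 21, Xia, Orion), (Kim, 31, 21, Yan, Alpha), (Kim, 39, 15, Sam, Helix), (Kim, 39, 15, Xia, Orion), (Kim, 39, 15, Yan, Alpha), (Pat, 21, 3, Rae, Helix), (Pat, 21, 3, Tai, Atlas), (Pat, 33, 5, Rae, Helix), (Pat, 33, 5, Tai, Atlas), (Pat, 4, 27, Rae, Helix), (Pat, 4, 27, Tai, Atlas), (Pat, 9, 23, Rae, Helix), (Pat, 9, 23, Tai, Atlas)}
(Studio JOIN Actor) ⋈ Movie (natural join on sid): {(Kim, 31, 21, Sam, Helix, Lyra, 2004), (Kim, 31, 21, Xia, Orion, Lyra, 2004), (Kim, 31, 21, Yan, Alpha, Lyra, 2004), (Kim, 39, 15, Sam, Helix, Atlas, 2005), (Kim, 39, 15, Xia, Orion, Atlas, 2005), (Kim, 39, 15, Yan, Alpha, Atlas, 2005), (Pat, 21, 3, Rae, Helix, Zephyr, 2015), (Pat, 21, 3, Tai, Atlas, Zephyr, 2015), (Pat, 4, 27, Rae, Helix, Argo, 2006), (Pat, 4, 27, Tai, Atlas, Argo, 2006)}
Selection year ≤ 2014: {(Kim, 31, 21, Sam, Helix, Lyra, 2004), (Kim, 31, 21, Xia, Orion, Lyra, 2004), (Kim, 31, 21, Yan, Alpha, Lyra, 2004), (Kim, 39, 15, Sam, Helix, Atlas, 2005), (Kim, 39, 15, Xia, Orion, Atlas, 2005), (Kim, 39, 15, Yan, Alpha, Atlas, 2005), (Pat, 4, 27, Rae, Helix, Argo, 2006), (Pat, 4, 27, Tai, Atlas, Argo, 2006)}
Projecting to role, aname (3 duplicate(s) eliminated): {(Alpha, Yan), (Atlas, Tai), (Helix, Rae), (Helix, Sam), (Orion, Xia)}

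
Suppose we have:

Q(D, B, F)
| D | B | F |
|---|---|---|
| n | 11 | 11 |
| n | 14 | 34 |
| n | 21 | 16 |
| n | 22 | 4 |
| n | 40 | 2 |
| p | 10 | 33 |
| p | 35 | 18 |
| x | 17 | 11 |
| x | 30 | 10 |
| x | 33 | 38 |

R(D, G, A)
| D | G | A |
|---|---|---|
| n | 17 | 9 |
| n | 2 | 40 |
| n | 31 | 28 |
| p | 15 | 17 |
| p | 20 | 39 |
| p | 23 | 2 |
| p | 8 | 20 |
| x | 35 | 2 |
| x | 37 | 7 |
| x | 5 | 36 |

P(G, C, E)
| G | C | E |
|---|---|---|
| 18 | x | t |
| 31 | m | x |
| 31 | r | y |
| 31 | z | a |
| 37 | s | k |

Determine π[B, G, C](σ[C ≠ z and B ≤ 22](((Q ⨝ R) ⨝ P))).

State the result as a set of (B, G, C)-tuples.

Joining Q and R on D yields {(n, 11, 11, 17, 9), (n, 11, 11, 2, 40), (n, 11, 11, 31, 28), (n, 14, 34, 17, 9), (n, 14, 34, 2, 40), (n, 14, 34, 31, 28), (n, 21, 16, 17, 9), (n, 21, 16, 2, 40), (n, 21, 16, 31, 28), (n, 22, 4, 17, 9), (n, 22, 4, 2, 40), (n, 22, 4, 31, 28), (n, 40, 2, 17, 9), (n, 40, 2, 2, 40), (n, 40, 2, 31, 28), (p, 10, 33, 15, 17), (p, 10, 33, 20, 39), (p, 10, 33, 23, 2), (p, 10, 33, 8, 20), (p, 35, 18, 15, 17), (p, 35, 18, 20, 39), (p, 35, 18, 23, 2), (p, 35, 18, 8, 20), (x, 17, 11, 35, 2), (x, 17, 11, 37, 7), (x, 17, 11, 5, 36), (x, 30, 10, 35, 2), (x, 30, 10, 37, 7), (x, 30, 10, 5, 36), (x, 33, 38, 35, 2), (x, 33, 38, 37, 7), (x, 33, 38, 5, 36)}.
Joining (Q ⨝ R) and P on G yields {(n, 11, 11, 31, 28, m, x), (n, 11, 11, 31, 28, r, y), (n, 11, 11, 31, 28, z, a), (n, 14, 34, 31, 28, m, x), (n, 14, 34, 31, 28, r, y), (n, 14, 34, 31, 28, z, a), (n, 21, 16, 31, 28, m, x), (n, 21, 16, 31, 28, r, y), (n, 21, 16, 31, 28, z, a), (n, 22, 4, 31, 28, m, x), (n, 22, 4, 31, 28, r, y), (n, 22, 4, 31, 28, z, a), (n, 40, 2, 31, 28, m, x), (n, 40, 2, 31, 28, r, y), (n, 40, 2, 31, 28, z, a), (x, 17, 11, 37, 7, s, k), (x, 30, 10, 37, 7, s, k), (x, 33, 38, 37, 7, s, k)}.
σ[C ≠ z and B ≤ 22]: keep tuples satisfying C ≠ z and B ≤ 22 → {(n, 11, 11, 31, 28, m, x), (n, 11, 11, 31, 28, r, y), (n, 14, 34, 31, 28, m, x), (n, 14, 34, 31, 28, r, y), (n, 21, 16, 31, 28, m, x), (n, 21, 16, 31, 28, r, y), (n, 22, 4, 31, 28, m, x), (n, 22, 4, 31, 28, r, y), (x, 17, 11, 37, 7, s, k)}
Keep only column(s) B, G, C: {(11, 31, m), (11, 31, r), (14, 31, m), (14, 31, r), (17, 37, s), (21, 31, m), (21, 31, r), (22, 31, m), (22, 31, r)}

{(11, 31, m), (11, 31, r), (14, 31, m), (14, 31, r), (17, 37, s), (21, 31, m), (21, 31, r), (22, 31, m), (22, 31, r)}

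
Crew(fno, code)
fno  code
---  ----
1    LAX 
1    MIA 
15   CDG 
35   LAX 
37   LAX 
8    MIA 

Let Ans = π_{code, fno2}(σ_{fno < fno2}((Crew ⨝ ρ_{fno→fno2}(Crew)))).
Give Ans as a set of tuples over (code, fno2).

{(LAX, 35), (LAX, 37), (MIA, 8)}

ρ[fno→fno2]: schema becomes (fno2, code); tuples unchanged.
Joining Crew and ρ_{fno→fno2}(Crew) on code yields {(1, LAX, 1), (1, LAX, 35), (1, LAX, 37), (1, MIA, 1), (1, MIA, 8), (15, CDG, 15), (35, LAX, 1), (35, LAX, 35), (35, LAX, 37), (37, LAX, 1), (37, LAX, 35), (37, LAX, 37), (8, MIA, 1), (8, MIA, 8)}.
σ[fno < fno2]: keep tuples satisfying fno < fno2 → {(1, LAX, 35), (1, LAX, 37), (1, MIA, 8), (35, LAX, 37)}
Projecting to code, fno2 (1 duplicate(s) eliminated): {(LAX, 35), (LAX, 37), (MIA, 8)}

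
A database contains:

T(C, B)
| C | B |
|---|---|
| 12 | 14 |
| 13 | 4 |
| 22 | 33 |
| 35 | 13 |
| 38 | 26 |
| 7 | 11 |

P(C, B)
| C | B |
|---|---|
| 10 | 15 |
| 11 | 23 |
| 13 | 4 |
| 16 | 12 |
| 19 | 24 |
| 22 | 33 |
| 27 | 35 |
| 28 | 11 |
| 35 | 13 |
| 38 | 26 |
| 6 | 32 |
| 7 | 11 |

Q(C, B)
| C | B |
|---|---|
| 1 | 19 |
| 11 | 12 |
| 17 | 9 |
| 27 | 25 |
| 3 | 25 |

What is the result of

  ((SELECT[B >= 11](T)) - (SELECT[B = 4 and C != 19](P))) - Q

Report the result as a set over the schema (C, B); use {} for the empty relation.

Filtering on B >= 11 leaves {(12, 14), (22, 33), (35, 13), (38, 26), (7, 11)}.
Filtering on B = 4 and C != 19 leaves {(13, 4)}.
Difference: {(12, 14), (22, 33), (35, 13), (38, 26), (7, 11)} with {(13, 4)} → {(12, 14), (22, 33), (35, 13), (38, 26), (7, 11)}
Difference: {(12, 14), (22, 33), (35, 13), (38, 26), (7, 11)} with {(1, 19), (11, 12), (17, 9), (27, 25), (3, 25)} → {(12, 14), (22, 33), (35, 13), (38, 26), (7, 11)}

{(12, 14), (22, 33), (35, 13), (38, 26), (7, 11)}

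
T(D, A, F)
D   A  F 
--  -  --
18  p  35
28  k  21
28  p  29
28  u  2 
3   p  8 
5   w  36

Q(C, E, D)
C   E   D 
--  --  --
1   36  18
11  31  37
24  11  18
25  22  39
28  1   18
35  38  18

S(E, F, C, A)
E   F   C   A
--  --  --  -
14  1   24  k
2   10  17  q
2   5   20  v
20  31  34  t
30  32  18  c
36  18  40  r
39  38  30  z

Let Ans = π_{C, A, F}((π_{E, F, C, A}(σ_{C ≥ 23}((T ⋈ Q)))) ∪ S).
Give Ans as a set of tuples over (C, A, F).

{(17, q, 10), (18, c, 32), (20, v, 5), (24, k, 1), (24, p, 35), (28, p, 35), (30, z, 38), (34, t, 31), (35, p, 35), (40, r, 18)}

Natural join on D: {(18, p, 35, 1, 36), (18, p, 35, 24, 11), (18, p, 35, 28, 1), (18, p, 35, 35, 38)}
Filtering on C ≥ 23 leaves {(18, p, 35, 24, 11), (18, p, 35, 28, 1), (18, p, 35, 35, 38)}.
π_{E, F, C, A} gives {(1, 35, 28, p), (11, 35, 24, p), (38, 35, 35, p)}.
Taking the union: {(1, 35, 28, p), (11, 35, 24, p), (14, 1, 24, k), (2, 10, 17, q), (2, 5, 20, v), (20, 31, 34, t), (30, 32, 18, c), (36, 18, 40, r), (38, 35, 35, p), (39, 38, 30, z)}
π_{C, A, F} gives {(17, q, 10), (18, c, 32), (20, v, 5), (24, k, 1), (24, p, 35), (28, p, 35), (30, z, 38), (34, t, 31), (35, p, 35), (40, r, 18)}.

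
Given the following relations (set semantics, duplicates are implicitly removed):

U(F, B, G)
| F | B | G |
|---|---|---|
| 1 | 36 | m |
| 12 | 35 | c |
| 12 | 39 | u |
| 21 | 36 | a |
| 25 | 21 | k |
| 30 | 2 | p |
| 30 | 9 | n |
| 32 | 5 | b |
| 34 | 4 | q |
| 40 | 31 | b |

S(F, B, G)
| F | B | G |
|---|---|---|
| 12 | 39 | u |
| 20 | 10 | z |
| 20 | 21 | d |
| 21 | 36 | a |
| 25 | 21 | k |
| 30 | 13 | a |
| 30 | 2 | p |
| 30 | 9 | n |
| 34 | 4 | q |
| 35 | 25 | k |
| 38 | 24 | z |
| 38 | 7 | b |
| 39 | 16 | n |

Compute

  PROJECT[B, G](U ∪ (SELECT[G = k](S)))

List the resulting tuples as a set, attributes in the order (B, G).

Apply σ_{G = k}; surviving tuples: {(25, 21, k), (35, 25, k)}
Union: {(1, 36, m), (12, 35, c), (12, 39, u), (21, 36, a), (25, 21, k), (30, 2, p), (30, 9, n), (32, 5, b), (34, 4, q), (40, 31, b)} with {(25, 21, k), (35, 25, k)} → {(1, 36, m), (12, 35, c), (12, 39, u), (21, 36, a), (25, 21, k), (30, 2, p), (30, 9, n), (32, 5, b), (34, 4, q), (35, 25, k), (40, 31, b)}
π[B, G]: project onto (B, G) → {(2, p), (21, k), (25, k), (31, b), (35, c), (36, a), (36, m), (39, u), (4, q), (5, b), (9, n)}

{(2, p), (21, k), (25, k), (31, b), (35, c), (36, a), (36, m), (39, u), (4, q), (5, b), (9, n)}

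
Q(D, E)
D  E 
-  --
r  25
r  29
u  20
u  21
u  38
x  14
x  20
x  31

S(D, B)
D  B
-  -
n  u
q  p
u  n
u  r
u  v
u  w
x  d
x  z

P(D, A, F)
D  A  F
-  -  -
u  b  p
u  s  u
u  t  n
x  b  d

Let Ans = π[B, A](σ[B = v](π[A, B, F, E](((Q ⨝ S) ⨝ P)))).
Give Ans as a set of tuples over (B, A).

Joining Q and S on D yields {(u, 20, n), (u, 20, r), (u, 20, v), (u, 20, w), (u, 21, n), (u, 21, r), (u, 21, v), (u, 21, w), (u, 38, n), (u, 38, r), (u, 38, v), (u, 38, w), (x, 14, d), (x, 14, z), (x, 20, d), (x, 20, z), (x, 31, d), (x, 31, z)}.
Joining (Q ⨝ S) and P on D yields {(u, 20, n, b, p), (u, 20, n, s, u), (u, 20, n, t, n), (u, 20, r, b, p), (u, 20, r, s, u), (u, 20, r, t, n), (u, 20, v, b, p), (u, 20, v, s, u), (u, 20, v, t, n), (u, 20, w, b, p), (u, 20, w, s, u), (u, 20, w, t, n), (u, 21, n, b, p), (u, 21, n, s, u), (u, 21, n, t, n), (u, 21, r, b, p), (u, 21, r, s, u), (u, 21, r, t, n), (u, 21, v, b, p), (u, 21, v, s, u), (u, 21, v, t, n), (u, 21, w, b, p), (u, 21, w, s, u), (u, 21, w, t, n), (u, 38, n, b, p), (u, 38, n, s, u), (u, 38, n, t, n), (u, 38, r, b, p), (u, 38, r, s, u), (u, 38, r, t, n), (u, 38, v, b, p), (u, 38, v, s, u), (u, 38, v, t, n), (u, 38, w, b, p), (u, 38, w, s, u), (u, 38, w, t, n), (x, 14, d, b, d), (x, 14, z, b, d), (x, 20, d, b, d), (x, 20, z, b, d), (x, 31, d, b, d), (x, 31, z, b, d)}.
Keep only column(s) A, B, F, E: {(b, d, d, 14), (b, d, d, 20), (b, d, d, 31), (b, n, p, 20), (b, n, p, 21), (b, n, p, 38), (b, r, p, 20), (b, r, p, 21), (b, r, p, 38), (b, v, p, 20), (b, v, p, 21), (b, v, p, 38), (b, w, p, 20), (b, w, p, 21), (b, w, p, 38), (b, z, d, 14), (b, z, d, 20), (b, z, d, 31), (s, n, u, 20), (s, n, u, 21), (s, n, u, 38), (s, r, u, 20), (s, r, u, 21), (s, r, u, 38), (s, v, u, 20), (s, v, u, 21), (s, v, u, 38), (s, w, u, 20), (s, w, u, 21), (s, w, u, 38), (t, n, n, 20), (t, n, n, 21), (t, n, n, 38), (t, r, n, 20), (t, r, n, 21), (t, r, n, 38), (t, v, n, 20), (t, v, n, 21), (t, v, n, 38), (t, w, n, 20), (t, w, n, 21), (t, w, n, 38)}
Apply σ_{B = v}; surviving tuples: {(b, v, p, 20), (b, v, p, 21), (b, v, p, 38), (s, v, u, 20), (s, v, u, 21), (s, v, u, 38), (t, v, n, 20), (t, v, n, 21), (t, v, n, 38)}
Keep only column(s) B, A (6 duplicate(s) eliminated): {(v, b), (v, s), (v, t)}

{(v, b), (v, s), (v, t)}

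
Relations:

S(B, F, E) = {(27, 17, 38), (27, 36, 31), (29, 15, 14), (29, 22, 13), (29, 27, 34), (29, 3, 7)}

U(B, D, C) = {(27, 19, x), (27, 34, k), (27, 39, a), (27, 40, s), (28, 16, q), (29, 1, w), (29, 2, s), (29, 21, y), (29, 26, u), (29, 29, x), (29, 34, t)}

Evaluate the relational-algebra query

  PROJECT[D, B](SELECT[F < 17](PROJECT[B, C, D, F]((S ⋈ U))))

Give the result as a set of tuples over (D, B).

Natural join on B: {(27, 17, 38, 19, x), (27, 17, 38, 34, k), (27, 17, 38, 39, a), (27, 17, 38, 40, s), (27, 36, 31, 19, x), (27, 36, 31, 34, k), (27, 36, 31, 39, a), (27, 36, 31, 40, s), (29, 15, 14, 1, w), (29, 15, 14, 2, s), (29, 15, 14, 21, y), (29, 15, 14, 26, u), (29, 15, 14, 29, x), (29, 15, 14, 34, t), (29, 22, 13, 1, w), (29, 22, 13, 2, s), (29, 22, 13, 21, y), (29, 22, 13, 26, u), (29, 22, 13, 29, x), (29, 22, 13, 34, t), (29, 27, 34, 1, w), (29, 27, 34, 2, s), (29, 27, 34, 21, y), (29, 27, 34, 26, u), (29, 27, 34, 29, x), (29, 27, 34, 34, t), (29, 3, 7, 1, w), (29, 3, 7, 2, s), (29, 3, 7, 21, y), (29, 3, 7, 26, u), (29, 3, 7, 29, x), (29, 3, 7, 34, t)}
Keep only column(s) B, C, D, F: {(27, a, 39, 17), (27, a, 39, 36), (27, k, 34, 17), (27, k, 34, 36), (27, s, 40, 17), (27, s, 40, 36), (27, x, 19, 17), (27, x, 19, 36), (29, s, 2, 15), (29, s, 2, 22), (29, s, 2, 27), (29, s, 2, 3), (29, t, 34, 15), (29, t, 34, 22), (29, t, 34, 27), (29, t, 34, 3), (29, u, 26, 15), (29, u, 26, 22), (29, u, 26, 27), (29, u, 26, 3), (29, w, 1, 15), (29, w, 1, 22), (29, w, 1, 27), (29, w, 1, 3), (29, x, 29, 15), (29, x, 29, 22), (29, x, 29, 27), (29, x, 29, 3), (29, y, 21, 15), (29, y, 21, 22), (29, y, 21, 27), (29, y, 21, 3)}
σ[F < 17]: keep tuples satisfying F < 17 → {(29, s, 2, 15), (29, s, 2, 3), (29, t, 34, 15), (29, t, 34, 3), (29, u, 26, 15), (29, u, 26, 3), (29, w, 1, 15), (29, w, 1, 3), (29, x, 29, 15), (29, x, 29, 3), (29, y, 21, 15), (29, y, 21, 3)}
Keep only column(s) D, B (6 duplicate(s) eliminated): {(1, 29), (2, 29), (21, 29), (26, 29), (29, 29), (34, 29)}

{(1, 29), (2, 29), (21, 29), (26, 29), (29, 29), (34, 29)}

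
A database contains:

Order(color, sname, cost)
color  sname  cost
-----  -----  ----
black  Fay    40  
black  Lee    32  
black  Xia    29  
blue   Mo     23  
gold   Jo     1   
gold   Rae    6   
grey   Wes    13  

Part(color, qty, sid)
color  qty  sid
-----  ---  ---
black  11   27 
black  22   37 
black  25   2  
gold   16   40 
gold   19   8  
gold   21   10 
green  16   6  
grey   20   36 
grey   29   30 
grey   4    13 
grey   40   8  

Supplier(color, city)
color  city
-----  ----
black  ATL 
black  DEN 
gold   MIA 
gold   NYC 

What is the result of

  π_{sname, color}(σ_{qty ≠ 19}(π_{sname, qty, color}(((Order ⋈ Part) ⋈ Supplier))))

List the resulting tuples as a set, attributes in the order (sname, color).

Natural join on color: {(black, Fay, 40, 11, 27), (black, Fay, 40, 22, 37), (black, Fay, 40, 25, 2), (black, Lee, 32, 11, 27), (black, Lee, 32, 22, 37), (black, Lee, 32, 25, 2), (black, Xia, 29, 11, 27), (black, Xia, 29, 22, 37), (black, Xia, 29, 25, 2), (gold, Jo, 1, 16, 40), (gold, Jo, 1, 19, 8), (gold, Jo, 1, 21, 10), (gold, Rae, 6, 16, 40), (gold, Rae, 6, 19, 8), (gold, Rae, 6, 21, 10), (grey, Wes, 13, 20, 36), (grey, Wes, 13, 29, 30), (grey, Wes, 13, 4, 13), (grey, Wes, 13, 40, 8)}
Natural join on color: {(black, Fay, 40, 11, 27, ATL), (black, Fay, 40, 11, 27, DEN), (black, Fay, 40, 22, 37, ATL), (black, Fay, 40, 22, 37, DEN), (black, Fay, 40, 25, 2, ATL), (black, Fay, 40, 25, 2, DEN), (black, Lee, 32, 11, 27, ATL), (black, Lee, 32, 11, 27, DEN), (black, Lee, 32, 22, 37, ATL), (black, Lee, 32, 22, 37, DEN), (black, Lee, 32, 25, 2, ATL), (black, Lee, 32, 25, 2, DEN), (black, Xia, 29, 11, 27, ATL), (black, Xia, 29, 11, 27, DEN), (black, Xia, 29, 22, 37, ATL), (black, Xia, 29, 22, 37, DEN), (black, Xia, 29, 25, 2, ATL), (black, Xia, 29, 25, 2, DEN), (gold, Jo, 1, 16, 40, MIA), (gold, Jo, 1, 16, 40, NYC), (gold, Jo, 1, 19, 8, MIA), (gold, Jo, 1, 19, 8, NYC), (gold, Jo, 1, 21, 10, MIA), (gold, Jo, 1, 21, 10, NYC), (gold, Rae, 6, 16, 40, MIA), (gold, Rae, 6, 16, 40, NYC), (gold, Rae, 6, 19, 8, MIA), (gold, Rae, 6, 19, 8, NYC), (gold, Rae, 6, 21, 10, MIA), (gold, Rae, 6, 21, 10, NYC)}
π_{sname, qty, color} gives {(Fay, 11, black), (Fay, 22, black), (Fay, 25, black), (Jo, 16, gold), (Jo, 19, gold), (Jo, 21, gold), (Lee, 11, black), (Lee, 22, black), (Lee, 25, black), (Rae, 16, gold), (Rae, 19, gold), (Rae, 21, gold), (Xia, 11, black), (Xia, 22, black), (Xia, 25, black)} (15 duplicate(s) eliminated).
Apply σ_{qty ≠ 19}; surviving tuples: {(Fay, 11, black), (Fay, 22, black), (Fay, 25, black), (Jo, 16, gold), (Jo, 21, gold), (Lee, 11, black), (Lee, 22, black), (Lee, 25, black), (Rae, 16, gold), (Rae, 21, gold), (Xia, 11, black), (Xia, 22, black), (Xia, 25, black)}
π_{sname, color} gives {(Fay, black), (Jo, gold), (Lee, black), (Rae, gold), (Xia, black)} (8 duplicate(s) eliminated).

{(Fay, black), (Jo, gold), (Lee, black), (Rae, gold), (Xia, black)}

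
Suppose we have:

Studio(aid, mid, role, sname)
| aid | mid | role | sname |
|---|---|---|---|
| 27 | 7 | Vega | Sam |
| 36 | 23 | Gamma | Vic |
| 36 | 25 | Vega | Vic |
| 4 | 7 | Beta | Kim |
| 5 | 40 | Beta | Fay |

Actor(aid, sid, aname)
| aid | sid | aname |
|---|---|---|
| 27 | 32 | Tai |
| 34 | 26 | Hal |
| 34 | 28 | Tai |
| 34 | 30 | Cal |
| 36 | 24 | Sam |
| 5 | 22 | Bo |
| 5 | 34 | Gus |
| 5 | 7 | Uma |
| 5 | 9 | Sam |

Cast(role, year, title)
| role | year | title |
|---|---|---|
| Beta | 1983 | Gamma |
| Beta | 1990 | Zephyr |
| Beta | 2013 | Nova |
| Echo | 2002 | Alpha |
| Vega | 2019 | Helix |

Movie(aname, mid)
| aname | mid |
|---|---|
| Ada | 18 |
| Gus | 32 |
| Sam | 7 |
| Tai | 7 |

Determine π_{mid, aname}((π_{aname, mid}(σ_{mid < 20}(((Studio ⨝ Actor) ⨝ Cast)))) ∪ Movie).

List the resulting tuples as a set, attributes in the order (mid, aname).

Joining Studio and Actor on aid yields {(27, 7, Vega, Sam, 32, Tai), (36, 23, Gamma, Vic, 24, Sam), (36, 25, Vega, Vic, 24, Sam), (5, 40, Beta, Fay, 22, Bo), (5, 40, Beta, Fay, 34, Gus), (5, 40, Beta, Fay, 7, Uma), (5, 40, Beta, Fay, 9, Sam)}.
Joining (Studio ⨝ Actor) and Cast on role yields {(27, 7, Vega, Sam, 32, Tai, 2019, Helix), (36, 25, Vega, Vic, 24, Sam, 2019, Helix), (5, 40, Beta, Fay, 22, Bo, 1983, Gamma), (5, 40, Beta, Fay, 22, Bo, 1990, Zephyr), (5, 40, Beta, Fay, 22, Bo, 2013, Nova), (5, 40, Beta, Fay, 34, Gus, 1983, Gamma), (5, 40, Beta, Fay, 34, Gus, 1990, Zephyr), (5, 40, Beta, Fay, 34, Gus, 2013, Nova), (5, 40, Beta, Fay, 7, Uma, 1983, Gamma), (5, 40, Beta, Fay, 7, Uma, 1990, Zephyr), (5, 40, Beta, Fay, 7, Uma, 2013, Nova), (5, 40, Beta, Fay, 9, Sam, 1983, Gamma), (5, 40, Beta, Fay, 9, Sam, 1990, Zephyr), (5, 40, Beta, Fay, 9, Sam, 2013, Nova)}.
Selection mid < 20: {(27, 7, Vega, Sam, 32, Tai, 2019, Helix)}
π[aname, mid]: project onto (aname, mid) → {(Tai, 7)}
Set union of the two operands is {(Ada, 18), (Gus, 32), (Sam, 7), (Tai, 7)}.
π[mid, aname]: project onto (mid, aname) → {(18, Ada), (32, Gus), (7, Sam), (7, Tai)}

{(18, Ada), (32, Gus), (7, Sam), (7, Tai)}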